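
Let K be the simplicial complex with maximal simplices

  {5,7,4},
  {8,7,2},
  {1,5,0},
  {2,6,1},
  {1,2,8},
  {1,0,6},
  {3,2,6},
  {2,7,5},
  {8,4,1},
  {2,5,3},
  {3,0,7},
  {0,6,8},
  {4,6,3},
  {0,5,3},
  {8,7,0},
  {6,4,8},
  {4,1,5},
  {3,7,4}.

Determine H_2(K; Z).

Fix the vertex order 0 < 1 < 2 < 3 < 4 < 5 < 6 < 7 < 8 and write every simplex with vertices in increasing order. Then dim K = 2 and the simplices of K are:

  0-simplices (9): [0], [1], [2], [3], [4], [5], [6], [7], [8]
  1-simplices (27): (27 of them)
  2-simplices (18): [0,1,5], [0,1,6], [0,3,5], [0,3,7], [0,6,8], [0,7,8], [1,2,6], [1,2,8], [1,4,5], [1,4,8], [2,3,5], [2,3,6], [2,5,7], [2,7,8], [3,4,6], [3,4,7], [4,5,7], [4,6,8]

Hence C_0 ≅ Z^9, C_1 ≅ Z^27, C_2 ≅ Z^18.

Boundary ∂_1: C_1 → C_0 is given by ∂[p,q] = [q] − [p]. For instance
  ∂[4,7] = [7] − [4].
The 9×27 boundary matrix has rank 8 and Smith normal form diag(1,1,1,1,1,1,1,1).

Boundary ∂_2: C_2 → C_1 sends each 2-simplex [p,q,r] to [q,r] − [p,r] + [p,q]. For instance
  ∂[0,6,8] = [6,8] − [0,8] + [0,6],
  ∂[4,5,7] = [5,7] − [4,7] + [4,5].
As a 27×18 matrix over Z this has rank 18, with invariant factors (1,1,1,1,1,1,1,1,1,1,1,1,1,1,1,1,1,2).

From H_k ≅ ker(∂_k) / im(∂_{k+1}) we obtain:

  H_2: rank ker ∂_2 − rank ∂_3 = (18 − 18) − 0 = 0, and there is no ∂_3, so H_2 = 0.

H_2 ≅ 0.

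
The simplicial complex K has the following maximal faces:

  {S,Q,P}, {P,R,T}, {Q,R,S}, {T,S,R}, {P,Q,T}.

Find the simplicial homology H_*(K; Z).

H_0 = Z,  H_1 = Z,  H_2 = 0.

K has 5 vertices, 10 edges, 5 triangles.
rank ∂_0 = 0, rank ∂_1 = 4 ⇒ b_0 = 5 − 0 − 4 = 1; all invariant factors of ∂_1 are 1 so no torsion. So H_0 = Z.
rank ∂_1 = 4, rank ∂_2 = 5 ⇒ b_1 = 10 − 4 − 5 = 1; all invariant factors of ∂_2 are 1 so no torsion. So H_1 = Z.
rank ∂_2 = 5, rank ∂_3 = 0 ⇒ b_2 = 5 − 5 − 0 = 0. So H_2 = 0.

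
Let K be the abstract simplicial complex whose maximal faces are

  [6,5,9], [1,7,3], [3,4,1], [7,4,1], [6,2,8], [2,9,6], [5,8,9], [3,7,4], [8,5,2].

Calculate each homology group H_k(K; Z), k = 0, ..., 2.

Order the vertices as 1 < 2 < 3 < 4 < 5 < 6 < 7 < 8 < 9. Listing each simplex with vertices in this order, K has dimension 2 with simplices:

  0-simplices (9): [1], [2], [3], [4], [5], [6], [7], [8], [9]
  1-simplices (16): [1,3], [1,4], [1,7], [2,5], [2,6], [2,8], [2,9], [3,4], [3,7], [4,7], [5,6], [5,8], [5,9], [6,8], [6,9], [8,9]
  2-simplices (9): [1,3,4], [1,3,7], [1,4,7], [2,5,8], [2,6,8], [2,6,9], [3,4,7], [5,6,9], [5,8,9]

giving chain groups C_0 ≅ Z^9, C_1 ≅ Z^16, C_2 ≅ Z^9.

∂_1: C_1 → C_0 maps an edge to its endpoints' difference, ∂[p,q] = q − p.
The resulting 9×16 matrix has rank 7, and its Smith normal form has invariant factors (1,1,1,1,1,1,1).

∂_2: C_2 → C_1 sends each 2-simplex [p,q,r] to [q,r] − [p,r] + [p,q]. For instance
  ∂[2,5,8] = [5,8] − [2,8] + [2,5],
  ∂[1,3,7] = [3,7] − [1,7] + [1,3].
The 16×9 boundary matrix has rank 8 and Smith normal form diag(1,1,1,1,1,1,1,1).

From H_k ≅ ker(∂_k) / im(∂_{k+1}) we obtain:

  H_0: rank C_0 − rank ∂_1 = 9 − 7 = 2, and the invariant factors of ∂_1 are all 1, so H_0 = Z^2.
  H_1: rank ker ∂_1 − rank ∂_2 = (16 − 7) − 8 = 1, and the invariant factors of ∂_2 are all 1, so H_1 = Z.
  H_2: rank ker ∂_2 − rank ∂_3 = (9 − 8) − 0 = 1, and there is no ∂_3, so H_2 = Z.

As a check, the Euler characteristic is 9 − 16 + 9 = 2, which agrees with 2 − 1 + 1 = 2.

H_0 = Z^2,  H_1 = Z,  H_2 = Z.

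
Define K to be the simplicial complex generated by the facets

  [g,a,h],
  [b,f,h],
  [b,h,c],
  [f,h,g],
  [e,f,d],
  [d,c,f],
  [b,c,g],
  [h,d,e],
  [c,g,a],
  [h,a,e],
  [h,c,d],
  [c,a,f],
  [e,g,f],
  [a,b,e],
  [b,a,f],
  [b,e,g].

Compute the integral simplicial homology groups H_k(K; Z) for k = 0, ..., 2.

H_0 ≅ Z,  H_1 ≅ Z^2,  H_2 ≅ Z.

We work with the vertex ordering a < b < c < d < e < f < g < h. The simplices of K, each written with vertices in increasing order, are:

  0-simplices (8): a, b, c, d, e, f, g, h
  1-simplices (24): ab, ac, ae, af, ag, ah, bc, be, bf, bg, bh, cd, cf, cg, ch, de, df, dh, ef, eg, eh, fg, fh, gh
  2-simplices (16): abe, abf, acf, acg, aeh, agh, bcg, bch, beg, bfh, cdf, cdh, def, deh, efg, fgh

Hence C_0 ≅ Z^8, C_1 ≅ Z^24, C_2 ≅ Z^16.

The boundary map ∂_1: C_1 → C_0 sends each edge [p,q] (with p < q) to q − p. For instance
  ∂ag = g − a.
The 8×24 boundary matrix has rank 7 and Smith normal form diag(1,1,1,1,1,1,1).

∂_2: C_2 → C_1 sends each 2-simplex [p,q,r] to [q,r] − [p,r] + [p,q]. For instance
  ∂acg = cg − ag + ac,
  ∂fgh = gh − fh + fg.
As a 24×16 matrix over Z this has rank 15, with invariant factors (1,1,1,1,1,1,1,1,1,1,1,1,1,1,1).

Now H_k = ker ∂_k / im ∂_{k+1}, so:

  H_0: rank C_0 − rank ∂_1 = 8 − 7 = 1, and the invariant factors of ∂_1 are all 1, so H_0 ≅ Z.
  H_1: rank ker ∂_1 − rank ∂_2 = (24 − 7) − 15 = 2, and the invariant factors of ∂_2 are all 1, so H_1 ≅ Z^2.
  H_2: rank ker ∂_2 − rank ∂_3 = (16 − 15) − 0 = 1, and there is no ∂_3, so H_2 ≅ Z.

As a check, the Euler characteristic is 8 − 24 + 16 = 0, which agrees with 1 − 2 + 1 = 0.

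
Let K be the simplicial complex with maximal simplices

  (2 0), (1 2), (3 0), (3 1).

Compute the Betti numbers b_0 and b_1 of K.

K has 4 vertices, 4 edges.
rank ∂_0 = 0, rank ∂_1 = 3 ⇒ b_0 = 4 − 0 − 3 = 1; all invariant factors of ∂_1 are 1 so no torsion. So H_0 = Z.
rank ∂_1 = 3, rank ∂_2 = 0 ⇒ b_1 = 4 − 3 − 0 = 1. So H_1 = Z.

b_0 = 1, b_1 = 1.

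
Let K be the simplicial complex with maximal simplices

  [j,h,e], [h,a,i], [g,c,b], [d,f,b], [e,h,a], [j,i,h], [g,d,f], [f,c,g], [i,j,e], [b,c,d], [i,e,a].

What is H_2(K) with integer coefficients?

K has 10 vertices, 19 edges, 11 triangles.
rank ∂_2 = 10, rank ∂_3 = 0 ⇒ b_2 = 11 − 10 − 0 = 1. So H_2 = Z.

H_2 = Z.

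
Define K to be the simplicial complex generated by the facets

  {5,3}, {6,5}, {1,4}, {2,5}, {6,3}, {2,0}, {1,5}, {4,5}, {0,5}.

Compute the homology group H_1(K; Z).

Fix the vertex order 0 < 1 < 2 < 3 < 4 < 5 < 6 and write every simplex with vertices in increasing order. Then dim K = 1 and the simplices of K are:

  0-simplices (7): [0], [1], [2], [3], [4], [5], [6]
  1-simplices (9): [0,2], [0,5], [1,4], [1,5], [2,5], [3,5], [3,6], [4,5], [5,6]

Hence C_0 ≅ Z^7, C_1 ≅ Z^9.

Boundary ∂_1: C_1 → C_0 sends each edge [p,q] (with p < q) to q − p. For instance
  ∂[1,4] = [4] − [1].
The resulting 7×9 matrix has rank 6, and its Smith normal form has invariant factors (1,1,1,1,1,1).

Reading off H_k = ker ∂_k / im ∂_{k+1}:

  H_1: rank ker ∂_1 − rank ∂_2 = (9 − 6) − 0 = 3, and there is no ∂_2, so H_1 ≅ Z^3.

H_1 ≅ Z^3.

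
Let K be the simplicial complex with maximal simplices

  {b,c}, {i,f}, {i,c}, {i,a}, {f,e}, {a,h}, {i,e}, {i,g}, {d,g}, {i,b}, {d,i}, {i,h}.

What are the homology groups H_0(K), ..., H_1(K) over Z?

H_0 ≅ Z,  H_1 ≅ Z^4.

We work with the vertex ordering a < b < c < d < e < f < g < h < i. The simplices of K, each written with vertices in increasing order, are:

  0-simplices (9): a, b, c, d, e, f, g, h, i
  1-simplices (12): ah, ai, bc, bi, ci, dg, di, ef, ei, fi, gi, hi

Hence C_0 ≅ Z^9, C_1 ≅ Z^12.

Boundary ∂_1: C_1 → C_0 is given by ∂[p,q] = [q] − [p]. For instance
  ∂ef = f − e.
This gives a 9×12 integer matrix of rank 8; reducing to Smith normal form yields diagonal entries (1,1,1,1,1,1,1,1).

Computing H_k = (kernel of ∂_k) / (image of ∂_{k+1}):

  H_0: rank C_0 − rank ∂_1 = 9 − 8 = 1, and the invariant factors of ∂_1 are all 1, so H_0 = Z.
  H_1: rank ker ∂_1 − rank ∂_2 = (12 − 8) − 0 = 4, and there is no ∂_2, so H_1 = Z^4.

As a check, the Euler characteristic is 9 − 12 = -3, which agrees with 1 − 4 = -3.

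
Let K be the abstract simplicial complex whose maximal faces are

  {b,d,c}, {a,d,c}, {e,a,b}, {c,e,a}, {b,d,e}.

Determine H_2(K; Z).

Order the vertices as a < b < c < d < e. Listing each simplex with vertices in this order, K has dimension 2 with simplices:

  0-simplices (5): a, b, c, d, e
  1-simplices (10): ab, ac, ad, ae, bc, bd, be, cd, ce, de
  2-simplices (5): abe, acd, ace, bcd, bde

giving chain groups C_0 ≅ Z^5, C_1 ≅ Z^10, C_2 ≅ Z^5.

Boundary ∂_1: C_1 → C_0 maps an edge to its endpoints' difference, ∂[p,q] = q − p. For instance
  ∂cd = d − c.
The 5×10 boundary matrix has rank 4 and Smith normal form diag(1,1,1,1).

The boundary map ∂_2: C_2 → C_1 sends each 2-simplex [p,q,r] to [q,r] − [p,r] + [p,q]. For instance
  ∂acd = cd − ad + ac,
  ∂bcd = cd − bd + bc.
The resulting 10×5 matrix has rank 5, and its Smith normal form has invariant factors (1,1,1,1,1).

Computing H_k = (kernel of ∂_k) / (image of ∂_{k+1}):

  H_2: rank ker ∂_2 − rank ∂_3 = (5 − 5) − 0 = 0, and there is no ∂_3, so H_2 ≅ 0.

(K is a triangulation of the Möbius band.)

H_2 ≅ 0.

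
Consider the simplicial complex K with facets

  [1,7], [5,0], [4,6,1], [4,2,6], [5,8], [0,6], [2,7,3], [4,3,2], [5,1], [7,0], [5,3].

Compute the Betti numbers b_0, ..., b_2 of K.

We work with the vertex ordering 0 < 1 < 2 < 3 < 4 < 5 < 6 < 7 < 8. The simplices of K, each written with vertices in increasing order, are:

  0-simplices (9): [0], [1], [2], [3], [4], [5], [6], [7], [8]
  1-simplices (16): [0,5], [0,6], [0,7], [1,4], [1,5], [1,6], [1,7], [2,3], [2,4], [2,6], [2,7], [3,4], [3,5], [3,7], [4,6], [5,8]
  2-simplices (4): [1,4,6], [2,3,4], [2,3,7], [2,4,6]

Hence C_0 ≅ Z^9, C_1 ≅ Z^16, C_2 ≅ Z^4.

Boundary ∂_1: C_1 → C_0 maps an edge to its endpoints' difference, ∂[p,q] = q − p.
The resulting 9×16 matrix has rank 8, and its Smith normal form has invariant factors (1,1,1,1,1,1,1,1).

∂_2: C_2 → C_1 sends each 2-simplex [p,q,r] to [q,r] − [p,r] + [p,q]. For instance
  ∂[2,3,7] = [3,7] − [2,7] + [2,3],
  ∂[2,3,4] = [3,4] − [2,4] + [2,3].
This gives a 16×4 integer matrix of rank 4; reducing to Smith normal form yields diagonal entries (1,1,1,1).

From H_k ≅ ker(∂_k) / im(∂_{k+1}) we obtain:

  H_0: rank C_0 − rank ∂_1 = 9 − 8 = 1, and the invariant factors of ∂_1 are all 1, so H_0 ≅ Z.
  H_1: rank ker ∂_1 − rank ∂_2 = (16 − 8) − 4 = 4, and the invariant factors of ∂_2 are all 1, so H_1 ≅ Z^4.
  H_2: rank ker ∂_2 − rank ∂_3 = (4 − 4) − 0 = 0, and there is no ∂_3, so H_2 ≅ 0.

Hence the Betti numbers are b_0 = 1, b_1 = 4, b_2 = 0.

b_0 = 1, b_1 = 4, b_2 = 0.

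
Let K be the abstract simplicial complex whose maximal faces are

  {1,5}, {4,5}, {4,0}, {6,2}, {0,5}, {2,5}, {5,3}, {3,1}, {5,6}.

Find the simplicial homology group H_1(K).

We work with the vertex ordering 0 < 1 < 2 < 3 < 4 < 5 < 6. The simplices of K, each written with vertices in increasing order, are:

  0-simplices (7): [0], [1], [2], [3], [4], [5], [6]
  1-simplices (9): [0,4], [0,5], [1,3], [1,5], [2,5], [2,6], [3,5], [4,5], [5,6]

Hence C_0 ≅ Z^7, C_1 ≅ Z^9.

Boundary ∂_1: C_1 → C_0 is given by ∂[p,q] = [q] − [p]. For instance
  ∂[2,6] = [6] − [2].
The 7×9 boundary matrix has rank 6 and Smith normal form diag(1,1,1,1,1,1).

From H_k ≅ ker(∂_k) / im(∂_{k+1}) we obtain:

  H_1: rank ker ∂_1 − rank ∂_2 = (9 − 6) − 0 = 3, and there is no ∂_2, so H_1 = Z^3.

(K is a triangulation of a wedge of 3 circles.)

H_1 ≅ Z^3.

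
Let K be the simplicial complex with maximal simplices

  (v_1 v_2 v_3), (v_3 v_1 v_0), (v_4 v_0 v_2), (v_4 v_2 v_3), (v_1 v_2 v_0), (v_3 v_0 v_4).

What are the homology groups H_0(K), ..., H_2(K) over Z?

K has 5 vertices, 9 edges, 6 triangles.
rank ∂_0 = 0, rank ∂_1 = 4 ⇒ b_0 = 5 − 0 − 4 = 1; all invariant factors of ∂_1 are 1 so no torsion. So H_0 ≅ Z.
rank ∂_1 = 4, rank ∂_2 = 5 ⇒ b_1 = 9 − 4 − 5 = 0; all invariant factors of ∂_2 are 1 so no torsion. So H_1 ≅ 0.
rank ∂_2 = 5, rank ∂_3 = 0 ⇒ b_2 = 6 − 5 − 0 = 1. So H_2 ≅ Z.

H_0 ≅ Z,  H_1 = 0,  H_2 ≅ Z.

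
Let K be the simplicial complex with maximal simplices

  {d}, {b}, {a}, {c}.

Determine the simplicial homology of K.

Order the vertices as a < b < c < d. Listing each simplex with vertices in this order, K has dimension 0 with simplices:

  0-simplices (4): a, b, c, d

so the chain groups are C_0 ≅ Z^4.

Now H_k = ker ∂_k / im ∂_{k+1}, so:

  H_0: rank C_0 − rank ∂_1 = 4 − 0 = 4, and there is no ∂_1, so H_0 ≅ Z^4.

(K is a triangulation of a set of 4 points.)

H_0 = Z^4.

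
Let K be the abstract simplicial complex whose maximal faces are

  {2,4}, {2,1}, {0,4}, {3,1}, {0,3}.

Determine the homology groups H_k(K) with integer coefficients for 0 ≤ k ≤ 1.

Fix the vertex order 0 < 1 < 2 < 3 < 4 and write every simplex with vertices in increasing order. Then dim K = 1 and the simplices of K are:

  0-simplices (5): [0], [1], [2], [3], [4]
  1-simplices (5): [0,3], [0,4], [1,2], [1,3], [2,4]

so the chain groups are C_0 ≅ Z^5, C_1 ≅ Z^5.

The boundary map ∂_1: C_1 → C_0 maps an edge to its endpoints' difference, ∂[p,q] = q − p. For instance
  ∂[0,4] = [4] − [0].
The 5×5 boundary matrix has rank 4 and Smith normal form diag(1,1,1,1).

Now H_k = ker ∂_k / im ∂_{k+1}, so:

  H_0: rank C_0 − rank ∂_1 = 5 − 4 = 1, and the invariant factors of ∂_1 are all 1, so H_0 ≅ Z.
  H_1: rank ker ∂_1 − rank ∂_2 = (5 − 4) − 0 = 1, and there is no ∂_2, so H_1 ≅ Z.

As a check, the Euler characteristic is 5 − 5 = 0, which agrees with 1 − 1 = 0.
(K is a triangulation of the circle S^1.)

H_0 = Z,  H_1 = Z.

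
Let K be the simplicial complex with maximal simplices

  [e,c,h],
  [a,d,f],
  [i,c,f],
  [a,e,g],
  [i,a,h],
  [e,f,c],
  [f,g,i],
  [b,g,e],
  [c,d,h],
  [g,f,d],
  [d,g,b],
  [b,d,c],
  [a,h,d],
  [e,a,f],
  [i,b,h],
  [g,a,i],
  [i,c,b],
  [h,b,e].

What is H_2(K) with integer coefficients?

Fix the vertex order a < b < c < d < e < f < g < h < i and write every simplex with vertices in increasing order. Then dim K = 2 and the simplices of K are:

  0-simplices (9): a, b, c, d, e, f, g, h, i
  1-simplices (27): ad, ae, af, ag, ah, ai, bc, bd, be, bg, bh, bi, cd, ce, cf, ch, ci, df, dg, dh, ef, eg, eh, fg, fi, gi, hi
  2-simplices (18): adf, adh, aef, aeg, agi, ahi, bcd, bci, bdg, beg, beh, bhi, cdh, cef, ceh, cfi, dfg, fgi

so the chain groups are C_0 ≅ Z^9, C_1 ≅ Z^27, C_2 ≅ Z^18.

∂_1: C_1 → C_0 is given by ∂[p,q] = [q] − [p]. For instance
  ∂ch = h − c.
As a 9×27 matrix over Z this has rank 8, with invariant factors (1,1,1,1,1,1,1,1).

Boundary ∂_2: C_2 → C_1 sends each 2-simplex [p,q,r] to [q,r] − [p,r] + [p,q]. For instance
  ∂beg = eg − bg + be,
  ∂cef = ef − cf + ce.
The 27×18 boundary matrix has rank 18 and Smith normal form diag(1,1,1,1,1,1,1,1,1,1,1,1,1,1,1,1,1,2).

Computing H_k = (kernel of ∂_k) / (image of ∂_{k+1}):

  H_2: rank ker ∂_2 − rank ∂_3 = (18 − 18) − 0 = 0, and there is no ∂_3, so H_2 = 0.

(K is a triangulation of the Klein bottle.)

H_2 ≅ 0.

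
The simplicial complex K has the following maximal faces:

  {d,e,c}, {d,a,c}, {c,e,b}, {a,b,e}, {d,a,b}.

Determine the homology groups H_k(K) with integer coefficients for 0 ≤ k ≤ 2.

K has 5 vertices, 10 edges, 5 triangles.
rank ∂_0 = 0, rank ∂_1 = 4 ⇒ b_0 = 5 − 0 − 4 = 1; all invariant factors of ∂_1 are 1 so no torsion. So H_0 = Z.
rank ∂_1 = 4, rank ∂_2 = 5 ⇒ b_1 = 10 − 4 − 5 = 1; all invariant factors of ∂_2 are 1 so no torsion. So H_1 = Z.
rank ∂_2 = 5, rank ∂_3 = 0 ⇒ b_2 = 5 − 5 − 0 = 0. So H_2 = 0.

H_0 ≅ Z,  H_1 ≅ Z,  H_2 = 0.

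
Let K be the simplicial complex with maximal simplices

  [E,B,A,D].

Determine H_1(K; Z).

Fix the vertex order A < B < D < E and write every simplex with vertices in increasing order. Then dim K = 3 and the simplices of K are:

  0-simplices (4): A, B, D, E
  1-simplices (6): AB, AD, AE, BD, BE, DE
  2-simplices (4): ABD, ABE, ADE, BDE
  3-simplices (1): ABDE

giving chain groups C_0 ≅ Z^4, C_1 ≅ Z^6, C_2 ≅ Z^4, C_3 ≅ Z^1.

The boundary map ∂_1: C_1 → C_0 maps an edge to its endpoints' difference, ∂[p,q] = q − p.
The resulting 4×6 matrix has rank 3, and its Smith normal form has invariant factors (1,1,1).

The boundary map ∂_2: C_2 → C_1 sends each 2-simplex [p,q,r] to [q,r] − [p,r] + [p,q]. For instance
  ∂ABE = BE − AE + AB,
  ∂ABD = BD − AD + AB.
This gives a 6×4 integer matrix of rank 3; reducing to Smith normal form yields diagonal entries (1,1,1).

The boundary map ∂_3: C_3 → C_2 sends each 3-simplex σ to the alternating sum Σ_i (−1)^i (σ with its i-th vertex removed). For instance
  ∂ABDE = BDE − ADE + ABE − ABD.
The resulting 4×1 matrix has rank 1, and its Smith normal form has invariant factors (1).

Now H_k = ker ∂_k / im ∂_{k+1}, so:

  H_1: rank ker ∂_1 − rank ∂_2 = (6 − 3) − 3 = 0, and the invariant factors of ∂_2 are all 1, so H_1 ≅ 0.

(K is a triangulation of the 3-simplex.)

H_1 ≅ 0.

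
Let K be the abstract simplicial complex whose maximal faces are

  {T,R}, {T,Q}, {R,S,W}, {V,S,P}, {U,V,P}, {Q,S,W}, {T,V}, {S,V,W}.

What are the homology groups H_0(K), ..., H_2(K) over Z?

We work with the vertex ordering P < Q < R < S < T < U < V < W. The simplices of K, each written with vertices in increasing order, are:

  0-simplices (8): P, Q, R, S, T, U, V, W
  1-simplices (14): PS, PU, PV, QS, QT, QW, RS, RT, RW, SV, SW, TV, UV, VW
  2-simplices (5): PSV, PUV, QSW, RSW, SVW

Hence C_0 ≅ Z^8, C_1 ≅ Z^14, C_2 ≅ Z^5.

The boundary map ∂_1: C_1 → C_0 maps an edge to its endpoints' difference, ∂[p,q] = q − p.
The resulting 8×14 matrix has rank 7, and its Smith normal form has invariant factors (1,1,1,1,1,1,1).

The boundary map ∂_2: C_2 → C_1 maps a triangle to the signed sum of its edges. For instance
  ∂PUV = UV − PV + PU,
  ∂PSV = SV − PV + PS.
The 14×5 boundary matrix has rank 5 and Smith normal form diag(1,1,1,1,1).

Computing H_k = (kernel of ∂_k) / (image of ∂_{k+1}):

  H_0: rank C_0 − rank ∂_1 = 8 − 7 = 1, and the invariant factors of ∂_1 are all 1, so H_0 = Z.
  H_1: rank ker ∂_1 − rank ∂_2 = (14 − 7) − 5 = 2, and the invariant factors of ∂_2 are all 1, so H_1 = Z^2.
  H_2: rank ker ∂_2 − rank ∂_3 = (5 − 5) − 0 = 0, and there is no ∂_3, so H_2 = 0.

As a check, the Euler characteristic is 8 − 14 + 5 = -1, which agrees with 1 − 2 + 0 = -1.

H_0 = Z,  H_1 = Z^2,  H_2 = 0.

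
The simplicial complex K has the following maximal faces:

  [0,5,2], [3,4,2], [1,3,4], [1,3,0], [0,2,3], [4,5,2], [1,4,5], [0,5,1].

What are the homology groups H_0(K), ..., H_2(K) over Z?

We work with the vertex ordering 0 < 1 < 2 < 3 < 4 < 5. The simplices of K, each written with vertices in increasing order, are:

  0-simplices (6): [0], [1], [2], [3], [4], [5]
  1-simplices (12): [0,1], [0,2], [0,3], [0,5], [1,3], [1,4], [1,5], [2,3], [2,4], [2,5], [3,4], [4,5]
  2-simplices (8): [0,1,3], [0,1,5], [0,2,3], [0,2,5], [1,3,4], [1,4,5], [2,3,4], [2,4,5]

Hence C_0 ≅ Z^6, C_1 ≅ Z^12, C_2 ≅ Z^8.

The boundary map ∂_1: C_1 → C_0 sends each edge [p,q] (with p < q) to q − p.
This gives a 6×12 integer matrix of rank 5; reducing to Smith normal form yields diagonal entries (1,1,1,1,1).

The boundary map ∂_2: C_2 → C_1 sends each 2-simplex [p,q,r] to [q,r] − [p,r] + [p,q]. For instance
  ∂[2,3,4] = [3,4] − [2,4] + [2,3],
  ∂[2,4,5] = [4,5] − [2,5] + [2,4].
As a 12×8 matrix over Z this has rank 7, with invariant factors (1,1,1,1,1,1,1).

Computing H_k = (kernel of ∂_k) / (image of ∂_{k+1}):

  H_0: rank C_0 − rank ∂_1 = 6 − 5 = 1, and the invariant factors of ∂_1 are all 1, so H_0 ≅ Z.
  H_1: rank ker ∂_1 − rank ∂_2 = (12 − 5) − 7 = 0, and the invariant factors of ∂_2 are all 1, so H_1 ≅ 0.
  H_2: rank ker ∂_2 − rank ∂_3 = (8 − 7) − 0 = 1, and there is no ∂_3, so H_2 ≅ Z.

(K is a triangulation of the 2-sphere S^2.)

H_0 = Z,  H_1 = 0,  H_2 = Z.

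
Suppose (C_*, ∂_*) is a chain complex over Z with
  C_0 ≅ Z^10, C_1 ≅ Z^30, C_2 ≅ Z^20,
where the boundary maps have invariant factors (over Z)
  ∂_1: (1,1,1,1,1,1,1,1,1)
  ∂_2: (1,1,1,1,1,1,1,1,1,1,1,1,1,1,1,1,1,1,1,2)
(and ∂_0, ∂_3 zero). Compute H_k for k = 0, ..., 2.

H_0 = Z,  H_1 = Z × Z/2,  H_2 = 0.

H_0: b_0 = 10 − 0 − 9 = 1; torsion from ∂_1 factors > 1: none. So H_0 = Z.
H_1: b_1 = 30 − 9 − 20 = 1; torsion from ∂_2 factors > 1: [2]. So H_1 = Z × Z/2.
H_2: b_2 = 20 − 20 − 0 = 0; torsion from ∂_3 factors > 1: none. So H_2 = 0.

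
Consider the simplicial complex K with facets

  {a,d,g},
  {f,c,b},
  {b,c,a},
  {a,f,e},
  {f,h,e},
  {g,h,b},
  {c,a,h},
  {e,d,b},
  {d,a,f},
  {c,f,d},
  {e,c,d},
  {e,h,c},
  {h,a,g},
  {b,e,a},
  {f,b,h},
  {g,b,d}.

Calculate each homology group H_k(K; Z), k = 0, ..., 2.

Take the total order a < b < c < d < e < f < g < h on the vertex set. Then K (dimension 2) consists of the simplices:

  0-simplices (8): a, b, c, d, e, f, g, h
  1-simplices (24): ab, ac, ad, ae, af, ag, ah, bc, bd, be, bf, bg, bh, cd, ce, cf, ch, de, df, dg, ef, eh, fh, gh
  2-simplices (16): abc, abe, ach, adf, adg, aef, agh, bcf, bde, bdg, bfh, bgh, cde, cdf, ceh, efh

giving chain groups C_0 ≅ Z^8, C_1 ≅ Z^24, C_2 ≅ Z^16.

∂_1: C_1 → C_0 maps an edge to its endpoints' difference, ∂[p,q] = q − p.
As a 8×24 matrix over Z this has rank 7, with invariant factors (1,1,1,1,1,1,1).

Boundary ∂_2: C_2 → C_1 sends each 2-simplex [p,q,r] to [q,r] − [p,r] + [p,q]. For instance
  ∂bcf = cf − bf + bc,
  ∂bdg = dg − bg + bd.
As a 24×16 matrix over Z this has rank 15, with invariant factors (1,1,1,1,1,1,1,1,1,1,1,1,1,1,1).

Now H_k = ker ∂_k / im ∂_{k+1}, so:

  H_0: rank C_0 − rank ∂_1 = 8 − 7 = 1, and the invariant factors of ∂_1 are all 1, so H_0 ≅ Z.
  H_1: rank ker ∂_1 − rank ∂_2 = (24 − 7) − 15 = 2, and the invariant factors of ∂_2 are all 1, so H_1 ≅ Z^2.
  H_2: rank ker ∂_2 − rank ∂_3 = (16 − 15) − 0 = 1, and there is no ∂_3, so H_2 ≅ Z.

As a check, the Euler characteristic is 8 − 24 + 16 = 0, which agrees with 1 − 2 + 1 = 0.
(K is a triangulation of the torus T^2.)

H_0 = Z,  H_1 = Z^2,  H_2 = Z.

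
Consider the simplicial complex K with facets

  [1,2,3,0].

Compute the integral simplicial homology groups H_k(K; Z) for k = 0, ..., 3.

H_0 = Z,  H_1 = 0,  H_2 = 0,  H_3 = 0.

We work with the vertex ordering 0 < 1 < 2 < 3. The simplices of K, each written with vertices in increasing order, are:

  0-simplices (4): [0], [1], [2], [3]
  1-simplices (6): [0,1], [0,2], [0,3], [1,2], [1,3], [2,3]
  2-simplices (4): [0,1,2], [0,1,3], [0,2,3], [1,2,3]
  3-simplices (1): [0,1,2,3]

so the chain groups are C_0 ≅ Z^4, C_1 ≅ Z^6, C_2 ≅ Z^4, C_3 ≅ Z^1.

∂_1: C_1 → C_0 is given by ∂[p,q] = [q] − [p].
As a 4×6 matrix over Z this has rank 3, with invariant factors (1,1,1).

Boundary ∂_2: C_2 → C_1 acts by ∂[p,q,r] = [q,r] − [p,r] + [p,q]. For instance
  ∂[1,2,3] = [2,3] − [1,3] + [1,2],
  ∂[0,1,2] = [1,2] − [0,2] + [0,1].
As a 6×4 matrix over Z this has rank 3, with invariant factors (1,1,1).

The boundary map ∂_3: C_3 → C_2 sends each 3-simplex σ to the alternating sum Σ_i (−1)^i (σ with its i-th vertex removed). For instance
  ∂[0,1,2,3] = [1,2,3] − [0,2,3] + [0,1,3] − [0,1,2].
The resulting 4×1 matrix has rank 1, and its Smith normal form has invariant factors (1).

From H_k ≅ ker(∂_k) / im(∂_{k+1}) we obtain:

  H_0: rank C_0 − rank ∂_1 = 4 − 3 = 1, and the invariant factors of ∂_1 are all 1, so H_0 ≅ Z.
  H_1: rank ker ∂_1 − rank ∂_2 = (6 − 3) − 3 = 0, and the invariant factors of ∂_2 are all 1, so H_1 ≅ 0.
  H_2: rank ker ∂_2 − rank ∂_3 = (4 − 3) − 1 = 0, and the invariant factors of ∂_3 are all 1, so H_2 ≅ 0.
  H_3: rank ker ∂_3 − rank ∂_4 = (1 − 1) − 0 = 0, and there is no ∂_4, so H_3 ≅ 0.

As a check, the Euler characteristic is 4 − 6 + 4 − 1 = 1, which agrees with 1 − 0 + 0 − 0 = 1.
(K is a triangulation of the 3-simplex.)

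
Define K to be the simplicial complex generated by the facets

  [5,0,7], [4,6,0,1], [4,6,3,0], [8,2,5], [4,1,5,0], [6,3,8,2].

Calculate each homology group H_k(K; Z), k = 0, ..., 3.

H_0 = Z,  H_1 = Z,  H_2 = 0,  H_3 = 0.

Fix the vertex order 0 < 1 < 2 < 3 < 4 < 5 < 6 < 7 < 8 and write every simplex with vertices in increasing order. Then dim K = 3 and the simplices of K are:

  0-simplices (9): [0], [1], [2], [3], [4], [5], [6], [7], [8]
  1-simplices (21): [0,1], [0,3], [0,4], [0,5], [0,6], [0,7], [1,4], [1,5], [1,6], [2,3], [2,5], [2,6], [2,8], [3,4], [3,6], [3,8], [4,5], [4,6], [5,7], [5,8], [6,8]
  2-simplices (16): [0,1,4], [0,1,5], [0,1,6], [0,3,4], [0,3,6], [0,4,5], [0,4,6], [0,5,7], [1,4,5], [1,4,6], [2,3,6], [2,3,8], [2,5,8], [2,6,8], [3,4,6], [3,6,8]
  3-simplices (4): [0,1,4,5], [0,1,4,6], [0,3,4,6], [2,3,6,8]

giving chain groups C_0 ≅ Z^9, C_1 ≅ Z^21, C_2 ≅ Z^16, C_3 ≅ Z^4.

The boundary map ∂_1: C_1 → C_0 is given by ∂[p,q] = [q] − [p]. For instance
  ∂[0,5] = [5] − [0].
This gives a 9×21 integer matrix of rank 8; reducing to Smith normal form yields diagonal entries (1,1,1,1,1,1,1,1).

∂_2: C_2 → C_1 maps a triangle to the signed sum of its edges. For instance
  ∂[2,6,8] = [6,8] − [2,8] + [2,6],
  ∂[2,5,8] = [5,8] − [2,8] + [2,5].
The resulting 21×16 matrix has rank 12, and its Smith normal form has invariant factors (1,1,1,1,1,1,1,1,1,1,1,1).

The boundary map ∂_3: C_3 → C_2 sends each 3-simplex σ to the alternating sum Σ_i (−1)^i (σ with its i-th vertex removed). For instance
  ∂[0,1,4,5] = [1,4,5] − [0,4,5] + [0,1,5] − [0,1,4],
  ∂[0,3,4,6] = [3,4,6] − [0,4,6] + [0,3,6] − [0,3,4].
The 16×4 boundary matrix has rank 4 and Smith normal form diag(1,1,1,1).

Now H_k = ker ∂_k / im ∂_{k+1}, so:

  H_0: rank C_0 − rank ∂_1 = 9 − 8 = 1, and the invariant factors of ∂_1 are all 1, so H_0 = Z.
  H_1: rank ker ∂_1 − rank ∂_2 = (21 − 8) − 12 = 1, and the invariant factors of ∂_2 are all 1, so H_1 = Z.
  H_2: rank ker ∂_2 − rank ∂_3 = (16 − 12) − 4 = 0, and the invariant factors of ∂_3 are all 1, so H_2 = 0.
  H_3: rank ker ∂_3 − rank ∂_4 = (4 − 4) − 0 = 0, and there is no ∂_4, so H_3 = 0.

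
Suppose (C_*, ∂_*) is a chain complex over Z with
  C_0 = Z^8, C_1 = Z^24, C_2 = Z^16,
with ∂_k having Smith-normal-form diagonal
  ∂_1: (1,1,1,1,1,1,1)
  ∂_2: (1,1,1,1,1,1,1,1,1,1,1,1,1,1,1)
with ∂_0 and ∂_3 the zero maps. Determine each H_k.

H_0: b_0 = 8 − 0 − 7 = 1; torsion from ∂_1 factors > 1: none. So H_0 = Z.
H_1: b_1 = 24 − 7 − 15 = 2; torsion from ∂_2 factors > 1: none. So H_1 = Z^2.
H_2: b_2 = 16 − 15 − 0 = 1; torsion from ∂_3 factors > 1: none. So H_2 = Z.

H_0 = Z,  H_1 = Z^2,  H_2 = Z.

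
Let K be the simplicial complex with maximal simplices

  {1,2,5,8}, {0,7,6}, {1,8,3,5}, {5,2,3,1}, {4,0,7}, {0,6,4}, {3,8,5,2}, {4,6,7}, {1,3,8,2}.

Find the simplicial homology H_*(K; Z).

H_0 = Z^2,  H_1 = 0,  H_2 = Z,  H_3 = Z.

Order the vertices as 0 < 1 < 2 < 3 < 4 < 5 < 6 < 7 < 8. Listing each simplex with vertices in this order, K has dimension 3 with simplices:

  0-simplices (9): [0], [1], [2], [3], [4], [5], [6], [7], [8]
  1-simplices (16): [0,4], [0,6], [0,7], [1,2], [1,3], [1,5], [1,8], [2,3], [2,5], [2,8], [3,5], [3,8], [4,6], [4,7], [5,8], [6,7]
  2-simplices (14): [0,4,6], [0,4,7], [0,6,7], [1,2,3], [1,2,5], [1,2,8], [1,3,5], [1,3,8], [1,5,8], [2,3,5], [2,3,8], [2,5,8], [3,5,8], [4,6,7]
  3-simplices (5): [1,2,3,5], [1,2,3,8], [1,2,5,8], [1,3,5,8], [2,3,5,8]

so the chain groups are C_0 ≅ Z^9, C_1 ≅ Z^16, C_2 ≅ Z^14, C_3 ≅ Z^5.

∂_1: C_1 → C_0 maps an edge to its endpoints' difference, ∂[p,q] = q − p.
This gives a 9×16 integer matrix of rank 7; reducing to Smith normal form yields diagonal entries (1,1,1,1,1,1,1).

∂_2: C_2 → C_1 sends each 2-simplex [p,q,r] to [q,r] − [p,r] + [p,q]. For instance
  ∂[4,6,7] = [6,7] − [4,7] + [4,6],
  ∂[0,6,7] = [6,7] − [0,7] + [0,6].
As a 16×14 matrix over Z this has rank 9, with invariant factors (1,1,1,1,1,1,1,1,1).

∂_3: C_3 → C_2 sends each 3-simplex σ to the alternating sum Σ_i (−1)^i (σ with its i-th vertex removed). For instance
  ∂[1,2,5,8] = [2,5,8] − [1,5,8] + [1,2,8] − [1,2,5],
  ∂[2,3,5,8] = [3,5,8] − [2,5,8] + [2,3,8] − [2,3,5].
As a 14×5 matrix over Z this has rank 4, with invariant factors (1,1,1,1).

Now H_k = ker ∂_k / im ∂_{k+1}, so:

  H_0: rank C_0 − rank ∂_1 = 9 − 7 = 2, and the invariant factors of ∂_1 are all 1, so H_0 ≅ Z^2.
  H_1: rank ker ∂_1 − rank ∂_2 = (16 − 7) − 9 = 0, and the invariant factors of ∂_2 are all 1, so H_1 ≅ 0.
  H_2: rank ker ∂_2 − rank ∂_3 = (14 − 9) − 4 = 1, and the invariant factors of ∂_3 are all 1, so H_2 ≅ Z.
  H_3: rank ker ∂_3 − rank ∂_4 = (5 − 4) − 0 = 1, and there is no ∂_4, so H_3 ≅ Z.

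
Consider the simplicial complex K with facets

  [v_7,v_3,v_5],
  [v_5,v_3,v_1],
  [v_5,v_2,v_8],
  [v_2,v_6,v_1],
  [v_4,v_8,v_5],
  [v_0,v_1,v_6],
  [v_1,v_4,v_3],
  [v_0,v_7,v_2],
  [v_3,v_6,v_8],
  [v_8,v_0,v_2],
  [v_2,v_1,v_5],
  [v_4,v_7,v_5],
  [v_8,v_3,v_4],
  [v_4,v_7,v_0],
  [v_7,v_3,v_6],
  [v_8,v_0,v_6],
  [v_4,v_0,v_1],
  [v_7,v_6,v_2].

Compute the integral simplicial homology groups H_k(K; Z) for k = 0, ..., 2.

H_0 ≅ Z,  H_1 ≅ Z ⊕ Z/2,  H_2 = 0.

Take the total order v_0 < v_1 < v_2 < v_3 < v_4 < v_5 < v_6 < v_7 < v_8 on the vertex set. Then K (dimension 2) consists of the simplices:

  0-simplices (9): [v_0], [v_1], [v_2], [v_3], [v_4], [v_5], [v_6], [v_7], [v_8]
  1-simplices (27): (27 of them)
  2-simplices (18): (18 of them)

giving chain groups C_0 ≅ Z^9, C_1 ≅ Z^27, C_2 ≅ Z^18.

Boundary ∂_1: C_1 → C_0 maps an edge to its endpoints' difference, ∂[p,q] = q − p. For instance
  ∂[v_0,v_4] = [v_4] − [v_0].
The 9×27 boundary matrix has rank 8 and Smith normal form diag(1,1,1,1,1,1,1,1).

The boundary map ∂_2: C_2 → C_1 sends each 2-simplex [p,q,r] to [q,r] − [p,r] + [p,q]. For instance
  ∂[v_4,v_5,v_7] = [v_5,v_7] − [v_4,v_7] + [v_4,v_5],
  ∂[v_2,v_6,v_7] = [v_6,v_7] − [v_2,v_7] + [v_2,v_6].
This gives a 27×18 integer matrix of rank 18; reducing to Smith normal form yields diagonal entries (1,1,1,1,1,1,1,1,1,1,1,1,1,1,1,1,1,2).

From H_k ≅ ker(∂_k) / im(∂_{k+1}) we obtain:

  H_0: rank C_0 − rank ∂_1 = 9 − 8 = 1, and the invariant factors of ∂_1 are all 1, so H_0 ≅ Z.
  H_1: rank ker ∂_1 − rank ∂_2 = (27 − 8) − 18 = 1, and ∂_2 has invariant factor 2 > 1, so H_1 ≅ Z ⊕ Z/2.
  H_2: rank ker ∂_2 − rank ∂_3 = (18 − 18) − 0 = 0, and there is no ∂_3, so H_2 ≅ 0.

(K is a triangulation of the Klein bottle.)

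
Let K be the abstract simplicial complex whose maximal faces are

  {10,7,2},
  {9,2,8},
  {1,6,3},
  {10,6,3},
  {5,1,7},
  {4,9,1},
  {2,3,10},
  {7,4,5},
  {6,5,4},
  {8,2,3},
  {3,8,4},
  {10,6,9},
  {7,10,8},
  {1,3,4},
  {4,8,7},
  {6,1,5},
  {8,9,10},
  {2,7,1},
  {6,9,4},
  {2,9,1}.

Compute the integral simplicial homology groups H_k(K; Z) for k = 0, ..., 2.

H_0 ≅ Z,  H_1 ≅ Z ⊕ Z_2,  H_2 = 0.

Order the vertices as 1 < 2 < 3 < 4 < 5 < 6 < 7 < 8 < 9 < 10. Listing each simplex with vertices in this order, K has dimension 2 with simplices:

  0-simplices (10): [1], [2], [3], [4], [5], [6], [7], [8], [9], [10]
  1-simplices (30): (30 of them)
  2-simplices (20): (20 of them)

so the chain groups are C_0 ≅ Z^10, C_1 ≅ Z^30, C_2 ≅ Z^20.

The boundary map ∂_1: C_1 → C_0 is given by ∂[p,q] = [q] − [p].
The resulting 10×30 matrix has rank 9, and its Smith normal form has invariant factors (1,1,1,1,1,1,1,1,1).

∂_2: C_2 → C_1 maps a triangle to the signed sum of its edges. For instance
  ∂[1,3,4] = [3,4] − [1,4] + [1,3],
  ∂[7,8,10] = [8,10] − [7,10] + [7,8].
This gives a 30×20 integer matrix of rank 20; reducing to Smith normal form yields diagonal entries (1,1,1,1,1,1,1,1,1,1,1,1,1,1,1,1,1,1,1,2).

Computing H_k = (kernel of ∂_k) / (image of ∂_{k+1}):

  H_0: rank C_0 − rank ∂_1 = 10 − 9 = 1, and the invariant factors of ∂_1 are all 1, so H_0 ≅ Z.
  H_1: rank ker ∂_1 − rank ∂_2 = (30 − 9) − 20 = 1, and ∂_2 has invariant factor 2 > 1, so H_1 ≅ Z ⊕ Z_2.
  H_2: rank ker ∂_2 − rank ∂_3 = (20 − 20) − 0 = 0, and there is no ∂_3, so H_2 ≅ 0.

As a check, the Euler characteristic is 10 − 30 + 20 = 0, which agrees with 1 − 1 + 0 = 0.
(K is a triangulation of the Klein bottle.)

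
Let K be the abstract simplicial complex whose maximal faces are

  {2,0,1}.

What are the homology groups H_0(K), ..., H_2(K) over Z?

Order the vertices as 0 < 1 < 2. Listing each simplex with vertices in this order, K has dimension 2 with simplices:

  0-simplices (3): [0], [1], [2]
  1-simplices (3): [0,1], [0,2], [1,2]
  2-simplices (1): [0,1,2]

so the chain groups are C_0 ≅ Z^3, C_1 ≅ Z^3, C_2 ≅ Z^1.

Boundary ∂_1: C_1 → C_0 sends each edge [p,q] (with p < q) to q − p. For instance
  ∂[1,2] = [2] − [1].
The 3×3 boundary matrix has rank 2 and Smith normal form diag(1,1).

Boundary ∂_2: C_2 → C_1 acts by ∂[p,q,r] = [q,r] − [p,r] + [p,q]. For instance
  ∂[0,1,2] = [1,2] − [0,2] + [0,1].
This gives a 3×1 integer matrix of rank 1; reducing to Smith normal form yields diagonal entries (1).

Computing H_k = (kernel of ∂_k) / (image of ∂_{k+1}):

  H_0: rank C_0 − rank ∂_1 = 3 − 2 = 1, and the invariant factors of ∂_1 are all 1, so H_0 ≅ Z.
  H_1: rank ker ∂_1 − rank ∂_2 = (3 − 2) − 1 = 0, and the invariant factors of ∂_2 are all 1, so H_1 ≅ 0.
  H_2: rank ker ∂_2 − rank ∂_3 = (1 − 1) − 0 = 0, and there is no ∂_3, so H_2 ≅ 0.

H_0 = Z,  H_1 = 0,  H_2 = 0.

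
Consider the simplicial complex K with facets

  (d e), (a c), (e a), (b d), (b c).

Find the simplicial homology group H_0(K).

We work with the vertex ordering a < b < c < d < e. The simplices of K, each written with vertices in increasing order, are:

  0-simplices (5): a, b, c, d, e
  1-simplices (5): ac, ae, bc, bd, de

giving chain groups C_0 ≅ Z^5, C_1 ≅ Z^5.

The boundary map ∂_1: C_1 → C_0 sends each edge [p,q] (with p < q) to q − p.
The resulting 5×5 matrix has rank 4, and its Smith normal form has invariant factors (1,1,1,1).

Computing H_k = (kernel of ∂_k) / (image of ∂_{k+1}):

  H_0: rank C_0 − rank ∂_1 = 5 − 4 = 1, and the invariant factors of ∂_1 are all 1, so H_0 = Z.

H_0 ≅ Z.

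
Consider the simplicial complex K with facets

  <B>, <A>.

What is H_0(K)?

H_0 = Z^2.

Order the vertices as A < B. Listing each simplex with vertices in this order, K has dimension 0 with simplices:

  0-simplices (2): A, B

giving chain groups C_0 ≅ Z^2.

Computing H_k = (kernel of ∂_k) / (image of ∂_{k+1}):

  H_0: rank C_0 − rank ∂_1 = 2 − 0 = 2, and there is no ∂_1, so H_0 = Z^2.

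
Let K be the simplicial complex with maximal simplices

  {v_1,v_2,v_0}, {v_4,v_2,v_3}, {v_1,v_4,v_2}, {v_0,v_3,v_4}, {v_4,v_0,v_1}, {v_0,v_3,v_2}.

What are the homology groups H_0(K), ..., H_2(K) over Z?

We work with the vertex ordering v_0 < v_1 < v_2 < v_3 < v_4. The simplices of K, each written with vertices in increasing order, are:

  0-simplices (5): [v_0], [v_1], [v_2], [v_3], [v_4]
  1-simplices (9): [v_0,v_1], [v_0,v_2], [v_0,v_3], [v_0,v_4], [v_1,v_2], [v_1,v_4], [v_2,v_3], [v_2,v_4], [v_3,v_4]
  2-simplices (6): [v_0,v_1,v_2], [v_0,v_1,v_4], [v_0,v_2,v_3], [v_0,v_3,v_4], [v_1,v_2,v_4], [v_2,v_3,v_4]

so the chain groups are C_0 ≅ Z^5, C_1 ≅ Z^9, C_2 ≅ Z^6.

∂_1: C_1 → C_0 maps an edge to its endpoints' difference, ∂[p,q] = q − p. For instance
  ∂[v_0,v_1] = [v_1] − [v_0].
The resulting 5×9 matrix has rank 4, and its Smith normal form has invariant factors (1,1,1,1).

The boundary map ∂_2: C_2 → C_1 acts by ∂[p,q,r] = [q,r] − [p,r] + [p,q]. For instance
  ∂[v_0,v_2,v_3] = [v_2,v_3] − [v_0,v_3] + [v_0,v_2],
  ∂[v_0,v_1,v_2] = [v_1,v_2] − [v_0,v_2] + [v_0,v_1].
The 9×6 boundary matrix has rank 5 and Smith normal form diag(1,1,1,1,1).

Computing H_k = (kernel of ∂_k) / (image of ∂_{k+1}):

  H_0: rank C_0 − rank ∂_1 = 5 − 4 = 1, and the invariant factors of ∂_1 are all 1, so H_0 = Z.
  H_1: rank ker ∂_1 − rank ∂_2 = (9 − 4) − 5 = 0, and the invariant factors of ∂_2 are all 1, so H_1 = 0.
  H_2: rank ker ∂_2 − rank ∂_3 = (6 − 5) − 0 = 1, and there is no ∂_3, so H_2 = Z.

(K is a triangulation of the 2-sphere S^2.)

H_0 ≅ Z,  H_1 = 0,  H_2 ≅ Z.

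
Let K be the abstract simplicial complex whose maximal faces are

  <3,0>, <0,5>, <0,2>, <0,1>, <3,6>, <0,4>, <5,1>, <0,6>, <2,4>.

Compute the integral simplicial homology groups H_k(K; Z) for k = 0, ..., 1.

We work with the vertex ordering 0 < 1 < 2 < 3 < 4 < 5 < 6. The simplices of K, each written with vertices in increasing order, are:

  0-simplices (7): [0], [1], [2], [3], [4], [5], [6]
  1-simplices (9): [0,1], [0,2], [0,3], [0,4], [0,5], [0,6], [1,5], [2,4], [3,6]

Hence C_0 ≅ Z^7, C_1 ≅ Z^9.

The boundary map ∂_1: C_1 → C_0 sends each edge [p,q] (with p < q) to q − p.
The 7×9 boundary matrix has rank 6 and Smith normal form diag(1,1,1,1,1,1).

Reading off H_k = ker ∂_k / im ∂_{k+1}:

  H_0: rank C_0 − rank ∂_1 = 7 − 6 = 1, and the invariant factors of ∂_1 are all 1, so H_0 = Z.
  H_1: rank ker ∂_1 − rank ∂_2 = (9 − 6) − 0 = 3, and there is no ∂_2, so H_1 = Z^3.

H_0 ≅ Z,  H_1 ≅ Z^3.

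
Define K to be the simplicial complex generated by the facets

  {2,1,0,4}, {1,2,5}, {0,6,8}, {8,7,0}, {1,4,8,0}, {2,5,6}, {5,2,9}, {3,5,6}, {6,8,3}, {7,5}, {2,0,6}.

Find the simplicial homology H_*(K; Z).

K has 10 vertices, 23 edges, 15 triangles, 2 3-simplices.
rank ∂_0 = 0, rank ∂_1 = 9 ⇒ b_0 = 10 − 0 − 9 = 1; all invariant factors of ∂_1 are 1 so no torsion. So H_0 ≅ Z.
rank ∂_1 = 9, rank ∂_2 = 13 ⇒ b_1 = 23 − 9 − 13 = 1; all invariant factors of ∂_2 are 1 so no torsion. So H_1 ≅ Z.
rank ∂_2 = 13, rank ∂_3 = 2 ⇒ b_2 = 15 − 13 − 2 = 0; all invariant factors of ∂_3 are 1 so no torsion. So H_2 ≅ 0.
rank ∂_3 = 2, rank ∂_4 = 0 ⇒ b_3 = 2 − 2 − 0 = 0. So H_3 ≅ 0.

H_0 ≅ Z,  H_1 ≅ Z,  H_2 = 0,  H_3 = 0.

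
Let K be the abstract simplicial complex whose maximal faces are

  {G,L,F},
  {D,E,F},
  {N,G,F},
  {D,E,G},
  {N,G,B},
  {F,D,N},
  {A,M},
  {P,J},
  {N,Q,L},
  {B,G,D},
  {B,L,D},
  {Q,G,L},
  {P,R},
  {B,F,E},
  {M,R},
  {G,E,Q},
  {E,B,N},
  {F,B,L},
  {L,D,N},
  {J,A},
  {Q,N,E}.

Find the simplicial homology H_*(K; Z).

Fix the vertex order A < B < D < E < F < G < J < L < M < N < P < Q < R and write every simplex with vertices in increasing order. Then dim K = 2 and the simplices of K are:

  0-simplices (13): A, B, D, E, F, G, J, L, M, N, P, Q, R
  1-simplices (29): AJ, AM, BD, BE, BF, BG, BL, BN, DE, DF, DG, DL, DN, EF, EG, EN, EQ, FG, FL, FN, GL, GN, GQ, JP, LN, LQ, MR, NQ, PR
  2-simplices (16): BDG, BDL, BEF, BEN, BFL, BGN, DEF, DEG, DFN, DLN, EGQ, ENQ, FGL, FGN, GLQ, LNQ

Hence C_0 ≅ Z^13, C_1 ≅ Z^29, C_2 ≅ Z^16.

The boundary map ∂_1: C_1 → C_0 sends each edge [p,q] (with p < q) to q − p. For instance
  ∂LN = N − L.
The 13×29 boundary matrix has rank 11 and Smith normal form diag(1,1,1,1,1,1,1,1,1,1,1).

Boundary ∂_2: C_2 → C_1 maps a triangle to the signed sum of its edges. For instance
  ∂DEF = EF − DF + DE,
  ∂FGL = GL − FL + FG.
The 29×16 boundary matrix has rank 15 and Smith normal form diag(1,1,1,1,1,1,1,1,1,1,1,1,1,1,1).

Now H_k = ker ∂_k / im ∂_{k+1}, so:

  H_0: rank C_0 − rank ∂_1 = 13 − 11 = 2, and the invariant factors of ∂_1 are all 1, so H_0 ≅ Z^2.
  H_1: rank ker ∂_1 − rank ∂_2 = (29 − 11) − 15 = 3, and the invariant factors of ∂_2 are all 1, so H_1 ≅ Z^3.
  H_2: rank ker ∂_2 − rank ∂_3 = (16 − 15) − 0 = 1, and there is no ∂_3, so H_2 ≅ Z.

H_0 = Z^2,  H_1 = Z^3,  H_2 = Z.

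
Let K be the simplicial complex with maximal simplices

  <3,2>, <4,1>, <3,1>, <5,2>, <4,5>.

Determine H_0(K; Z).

H_0 = Z.

K has 5 vertices, 5 edges.
rank ∂_0 = 0, rank ∂_1 = 4 ⇒ b_0 = 5 − 0 − 4 = 1; all invariant factors of ∂_1 are 1 so no torsion. So H_0 = Z.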